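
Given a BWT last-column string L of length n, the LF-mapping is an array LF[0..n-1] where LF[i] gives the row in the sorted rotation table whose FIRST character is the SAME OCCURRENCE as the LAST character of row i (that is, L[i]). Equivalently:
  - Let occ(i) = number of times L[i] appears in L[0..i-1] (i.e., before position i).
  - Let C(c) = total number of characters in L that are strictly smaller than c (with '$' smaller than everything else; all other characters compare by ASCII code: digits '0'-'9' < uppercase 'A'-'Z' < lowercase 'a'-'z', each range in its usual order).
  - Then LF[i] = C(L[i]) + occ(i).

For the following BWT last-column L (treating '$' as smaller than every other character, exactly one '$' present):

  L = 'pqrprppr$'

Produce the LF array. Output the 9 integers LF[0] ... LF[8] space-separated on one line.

Char counts: '$':1, 'p':4, 'q':1, 'r':3
C (first-col start): C('$')=0, C('p')=1, C('q')=5, C('r')=6
L[0]='p': occ=0, LF[0]=C('p')+0=1+0=1
L[1]='q': occ=0, LF[1]=C('q')+0=5+0=5
L[2]='r': occ=0, LF[2]=C('r')+0=6+0=6
L[3]='p': occ=1, LF[3]=C('p')+1=1+1=2
L[4]='r': occ=1, LF[4]=C('r')+1=6+1=7
L[5]='p': occ=2, LF[5]=C('p')+2=1+2=3
L[6]='p': occ=3, LF[6]=C('p')+3=1+3=4
L[7]='r': occ=2, LF[7]=C('r')+2=6+2=8
L[8]='$': occ=0, LF[8]=C('$')+0=0+0=0

Answer: 1 5 6 2 7 3 4 8 0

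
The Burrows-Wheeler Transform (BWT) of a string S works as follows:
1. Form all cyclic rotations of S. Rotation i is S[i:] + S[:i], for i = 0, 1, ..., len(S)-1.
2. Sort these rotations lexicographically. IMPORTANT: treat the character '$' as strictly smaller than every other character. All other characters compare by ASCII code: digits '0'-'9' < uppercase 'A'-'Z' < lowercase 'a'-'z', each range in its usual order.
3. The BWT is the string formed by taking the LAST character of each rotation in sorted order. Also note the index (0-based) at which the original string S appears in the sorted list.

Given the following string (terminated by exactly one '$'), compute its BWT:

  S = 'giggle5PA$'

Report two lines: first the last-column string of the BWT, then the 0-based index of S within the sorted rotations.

All 10 rotations (rotation i = S[i:]+S[:i]):
  rot[0] = giggle5PA$
  rot[1] = iggle5PA$g
  rot[2] = ggle5PA$gi
  rot[3] = gle5PA$gig
  rot[4] = le5PA$gigg
  rot[5] = e5PA$giggl
  rot[6] = 5PA$giggle
  rot[7] = PA$giggle5
  rot[8] = A$giggle5P
  rot[9] = $giggle5PA
Sorted (with $ < everything):
  sorted[0] = $giggle5PA  (last char: 'A')
  sorted[1] = 5PA$giggle  (last char: 'e')
  sorted[2] = A$giggle5P  (last char: 'P')
  sorted[3] = PA$giggle5  (last char: '5')
  sorted[4] = e5PA$giggl  (last char: 'l')
  sorted[5] = ggle5PA$gi  (last char: 'i')
  sorted[6] = giggle5PA$  (last char: '$')
  sorted[7] = gle5PA$gig  (last char: 'g')
  sorted[8] = iggle5PA$g  (last char: 'g')
  sorted[9] = le5PA$gigg  (last char: 'g')
Last column: AeP5li$ggg
Original string S is at sorted index 6

Answer: AeP5li$ggg
6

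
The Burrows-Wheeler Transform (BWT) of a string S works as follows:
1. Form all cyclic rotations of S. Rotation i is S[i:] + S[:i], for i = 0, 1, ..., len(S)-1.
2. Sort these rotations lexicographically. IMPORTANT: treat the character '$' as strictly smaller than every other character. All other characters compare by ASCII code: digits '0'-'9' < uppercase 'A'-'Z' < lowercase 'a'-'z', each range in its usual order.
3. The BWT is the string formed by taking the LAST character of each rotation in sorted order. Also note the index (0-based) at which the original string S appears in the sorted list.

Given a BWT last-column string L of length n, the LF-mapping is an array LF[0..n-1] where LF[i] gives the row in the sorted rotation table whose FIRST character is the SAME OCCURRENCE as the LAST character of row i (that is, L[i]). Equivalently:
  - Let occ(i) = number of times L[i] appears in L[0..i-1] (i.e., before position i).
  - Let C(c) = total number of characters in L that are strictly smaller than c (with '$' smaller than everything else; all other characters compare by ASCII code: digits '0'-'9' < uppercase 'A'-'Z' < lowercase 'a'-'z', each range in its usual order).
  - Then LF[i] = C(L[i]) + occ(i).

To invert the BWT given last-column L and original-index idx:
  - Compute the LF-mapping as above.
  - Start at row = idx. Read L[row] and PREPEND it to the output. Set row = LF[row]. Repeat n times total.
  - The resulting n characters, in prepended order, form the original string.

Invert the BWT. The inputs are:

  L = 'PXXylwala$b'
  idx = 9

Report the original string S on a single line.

LF mapping: 1 2 3 10 7 9 4 8 5 0 6
Walk LF starting at row 9, prepending L[row]:
  step 1: row=9, L[9]='$', prepend. Next row=LF[9]=0
  step 2: row=0, L[0]='P', prepend. Next row=LF[0]=1
  step 3: row=1, L[1]='X', prepend. Next row=LF[1]=2
  step 4: row=2, L[2]='X', prepend. Next row=LF[2]=3
  step 5: row=3, L[3]='y', prepend. Next row=LF[3]=10
  step 6: row=10, L[10]='b', prepend. Next row=LF[10]=6
  step 7: row=6, L[6]='a', prepend. Next row=LF[6]=4
  step 8: row=4, L[4]='l', prepend. Next row=LF[4]=7
  step 9: row=7, L[7]='l', prepend. Next row=LF[7]=8
  step 10: row=8, L[8]='a', prepend. Next row=LF[8]=5
  step 11: row=5, L[5]='w', prepend. Next row=LF[5]=9
Reversed output: wallabyXXP$

Answer: wallabyXXP$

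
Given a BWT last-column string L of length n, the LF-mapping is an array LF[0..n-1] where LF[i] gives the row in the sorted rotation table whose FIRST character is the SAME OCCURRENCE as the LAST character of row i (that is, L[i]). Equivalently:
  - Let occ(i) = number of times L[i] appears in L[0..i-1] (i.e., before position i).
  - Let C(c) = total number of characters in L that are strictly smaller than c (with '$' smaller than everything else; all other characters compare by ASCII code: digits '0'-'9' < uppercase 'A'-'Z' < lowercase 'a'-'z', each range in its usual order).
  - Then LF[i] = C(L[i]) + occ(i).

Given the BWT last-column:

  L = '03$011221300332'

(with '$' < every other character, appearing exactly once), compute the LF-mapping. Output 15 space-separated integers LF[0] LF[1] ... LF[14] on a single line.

Answer: 1 11 0 2 5 6 8 9 7 12 3 4 13 14 10

Derivation:
Char counts: '$':1, '0':4, '1':3, '2':3, '3':4
C (first-col start): C('$')=0, C('0')=1, C('1')=5, C('2')=8, C('3')=11
L[0]='0': occ=0, LF[0]=C('0')+0=1+0=1
L[1]='3': occ=0, LF[1]=C('3')+0=11+0=11
L[2]='$': occ=0, LF[2]=C('$')+0=0+0=0
L[3]='0': occ=1, LF[3]=C('0')+1=1+1=2
L[4]='1': occ=0, LF[4]=C('1')+0=5+0=5
L[5]='1': occ=1, LF[5]=C('1')+1=5+1=6
L[6]='2': occ=0, LF[6]=C('2')+0=8+0=8
L[7]='2': occ=1, LF[7]=C('2')+1=8+1=9
L[8]='1': occ=2, LF[8]=C('1')+2=5+2=7
L[9]='3': occ=1, LF[9]=C('3')+1=11+1=12
L[10]='0': occ=2, LF[10]=C('0')+2=1+2=3
L[11]='0': occ=3, LF[11]=C('0')+3=1+3=4
L[12]='3': occ=2, LF[12]=C('3')+2=11+2=13
L[13]='3': occ=3, LF[13]=C('3')+3=11+3=14
L[14]='2': occ=2, LF[14]=C('2')+2=8+2=10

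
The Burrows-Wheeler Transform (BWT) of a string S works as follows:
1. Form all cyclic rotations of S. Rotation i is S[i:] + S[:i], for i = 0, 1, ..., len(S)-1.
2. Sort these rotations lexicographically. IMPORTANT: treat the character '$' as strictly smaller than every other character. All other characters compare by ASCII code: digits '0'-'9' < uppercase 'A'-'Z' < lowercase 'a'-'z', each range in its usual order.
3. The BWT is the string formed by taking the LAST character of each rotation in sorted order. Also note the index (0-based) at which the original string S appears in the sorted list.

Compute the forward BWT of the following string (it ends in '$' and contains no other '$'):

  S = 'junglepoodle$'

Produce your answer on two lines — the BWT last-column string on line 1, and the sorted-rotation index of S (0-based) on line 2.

Answer: eolln$dguopej
5

Derivation:
All 13 rotations (rotation i = S[i:]+S[:i]):
  rot[0] = junglepoodle$
  rot[1] = unglepoodle$j
  rot[2] = nglepoodle$ju
  rot[3] = glepoodle$jun
  rot[4] = lepoodle$jung
  rot[5] = epoodle$jungl
  rot[6] = poodle$jungle
  rot[7] = oodle$junglep
  rot[8] = odle$junglepo
  rot[9] = dle$junglepoo
  rot[10] = le$junglepood
  rot[11] = e$junglepoodl
  rot[12] = $junglepoodle
Sorted (with $ < everything):
  sorted[0] = $junglepoodle  (last char: 'e')
  sorted[1] = dle$junglepoo  (last char: 'o')
  sorted[2] = e$junglepoodl  (last char: 'l')
  sorted[3] = epoodle$jungl  (last char: 'l')
  sorted[4] = glepoodle$jun  (last char: 'n')
  sorted[5] = junglepoodle$  (last char: '$')
  sorted[6] = le$junglepood  (last char: 'd')
  sorted[7] = lepoodle$jung  (last char: 'g')
  sorted[8] = nglepoodle$ju  (last char: 'u')
  sorted[9] = odle$junglepo  (last char: 'o')
  sorted[10] = oodle$junglep  (last char: 'p')
  sorted[11] = poodle$jungle  (last char: 'e')
  sorted[12] = unglepoodle$j  (last char: 'j')
Last column: eolln$dguopej
Original string S is at sorted index 5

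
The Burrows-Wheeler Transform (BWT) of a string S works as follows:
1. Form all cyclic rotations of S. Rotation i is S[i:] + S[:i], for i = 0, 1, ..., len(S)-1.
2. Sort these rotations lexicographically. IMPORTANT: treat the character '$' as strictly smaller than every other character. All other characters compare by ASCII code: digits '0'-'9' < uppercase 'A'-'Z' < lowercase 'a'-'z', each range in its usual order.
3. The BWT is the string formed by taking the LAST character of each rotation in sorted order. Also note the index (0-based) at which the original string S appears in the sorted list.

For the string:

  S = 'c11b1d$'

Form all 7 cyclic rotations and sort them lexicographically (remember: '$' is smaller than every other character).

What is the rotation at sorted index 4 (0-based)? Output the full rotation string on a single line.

All 7 rotations (rotation i = S[i:]+S[:i]):
  rot[0] = c11b1d$
  rot[1] = 11b1d$c
  rot[2] = 1b1d$c1
  rot[3] = b1d$c11
  rot[4] = 1d$c11b
  rot[5] = d$c11b1
  rot[6] = $c11b1d
Sorted (with $ < everything):
  sorted[0] = $c11b1d
  sorted[1] = 11b1d$c
  sorted[2] = 1b1d$c1
  sorted[3] = 1d$c11b
  sorted[4] = b1d$c11
  sorted[5] = c11b1d$
  sorted[6] = d$c11b1
sorted[4] = b1d$c11

Answer: b1d$c11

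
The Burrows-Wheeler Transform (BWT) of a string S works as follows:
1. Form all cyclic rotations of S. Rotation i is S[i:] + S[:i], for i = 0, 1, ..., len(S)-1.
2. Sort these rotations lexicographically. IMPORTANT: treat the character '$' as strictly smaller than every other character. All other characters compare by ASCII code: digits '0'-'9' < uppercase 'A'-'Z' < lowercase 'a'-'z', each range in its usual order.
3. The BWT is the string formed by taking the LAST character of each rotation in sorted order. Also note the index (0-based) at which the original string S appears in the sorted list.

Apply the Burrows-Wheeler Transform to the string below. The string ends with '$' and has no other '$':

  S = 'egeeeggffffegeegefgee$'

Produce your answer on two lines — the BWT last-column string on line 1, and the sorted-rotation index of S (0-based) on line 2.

All 22 rotations (rotation i = S[i:]+S[:i]):
  rot[0] = egeeeggffffegeegefgee$
  rot[1] = geeeggffffegeegefgee$e
  rot[2] = eeeggffffegeegefgee$eg
  rot[3] = eeggffffegeegefgee$ege
  rot[4] = eggffffegeegefgee$egee
  rot[5] = ggffffegeegefgee$egeee
  rot[6] = gffffegeegefgee$egeeeg
  rot[7] = ffffegeegefgee$egeeegg
  rot[8] = fffegeegefgee$egeeeggf
  rot[9] = ffegeegefgee$egeeeggff
  rot[10] = fegeegefgee$egeeeggfff
  rot[11] = egeegefgee$egeeeggffff
  rot[12] = geegefgee$egeeeggffffe
  rot[13] = eegefgee$egeeeggffffeg
  rot[14] = egefgee$egeeeggffffege
  rot[15] = gefgee$egeeeggffffegee
  rot[16] = efgee$egeeeggffffegeeg
  rot[17] = fgee$egeeeggffffegeege
  rot[18] = gee$egeeeggffffegeegef
  rot[19] = ee$egeeeggffffegeegefg
  rot[20] = e$egeeeggffffegeegefge
  rot[21] = $egeeeggffffegeegefgee
Sorted (with $ < everything):
  sorted[0] = $egeeeggffffegeegefgee  (last char: 'e')
  sorted[1] = e$egeeeggffffegeegefge  (last char: 'e')
  sorted[2] = ee$egeeeggffffegeegefg  (last char: 'g')
  sorted[3] = eeeggffffegeegefgee$eg  (last char: 'g')
  sorted[4] = eegefgee$egeeeggffffeg  (last char: 'g')
  sorted[5] = eeggffffegeegefgee$ege  (last char: 'e')
  sorted[6] = efgee$egeeeggffffegeeg  (last char: 'g')
  sorted[7] = egeeeggffffegeegefgee$  (last char: '$')
  sorted[8] = egeegefgee$egeeeggffff  (last char: 'f')
  sorted[9] = egefgee$egeeeggffffege  (last char: 'e')
  sorted[10] = eggffffegeegefgee$egee  (last char: 'e')
  sorted[11] = fegeegefgee$egeeeggfff  (last char: 'f')
  sorted[12] = ffegeegefgee$egeeeggff  (last char: 'f')
  sorted[13] = fffegeegefgee$egeeeggf  (last char: 'f')
  sorted[14] = ffffegeegefgee$egeeegg  (last char: 'g')
  sorted[15] = fgee$egeeeggffffegeege  (last char: 'e')
  sorted[16] = gee$egeeeggffffegeegef  (last char: 'f')
  sorted[17] = geeeggffffegeegefgee$e  (last char: 'e')
  sorted[18] = geegefgee$egeeeggffffe  (last char: 'e')
  sorted[19] = gefgee$egeeeggffffegee  (last char: 'e')
  sorted[20] = gffffegeegefgee$egeeeg  (last char: 'g')
  sorted[21] = ggffffegeegefgee$egeee  (last char: 'e')
Last column: eegggeg$feefffgefeeege
Original string S is at sorted index 7

Answer: eegggeg$feefffgefeeege
7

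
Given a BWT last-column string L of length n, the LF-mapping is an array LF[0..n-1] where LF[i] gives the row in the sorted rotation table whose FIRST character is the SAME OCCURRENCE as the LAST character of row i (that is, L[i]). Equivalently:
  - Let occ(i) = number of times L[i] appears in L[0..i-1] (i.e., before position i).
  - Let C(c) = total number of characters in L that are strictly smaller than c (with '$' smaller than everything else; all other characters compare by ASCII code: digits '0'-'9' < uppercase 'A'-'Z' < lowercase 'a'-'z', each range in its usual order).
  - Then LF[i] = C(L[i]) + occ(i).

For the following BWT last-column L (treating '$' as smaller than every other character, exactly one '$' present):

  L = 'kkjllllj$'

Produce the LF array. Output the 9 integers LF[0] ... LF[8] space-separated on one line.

Answer: 3 4 1 5 6 7 8 2 0

Derivation:
Char counts: '$':1, 'j':2, 'k':2, 'l':4
C (first-col start): C('$')=0, C('j')=1, C('k')=3, C('l')=5
L[0]='k': occ=0, LF[0]=C('k')+0=3+0=3
L[1]='k': occ=1, LF[1]=C('k')+1=3+1=4
L[2]='j': occ=0, LF[2]=C('j')+0=1+0=1
L[3]='l': occ=0, LF[3]=C('l')+0=5+0=5
L[4]='l': occ=1, LF[4]=C('l')+1=5+1=6
L[5]='l': occ=2, LF[5]=C('l')+2=5+2=7
L[6]='l': occ=3, LF[6]=C('l')+3=5+3=8
L[7]='j': occ=1, LF[7]=C('j')+1=1+1=2
L[8]='$': occ=0, LF[8]=C('$')+0=0+0=0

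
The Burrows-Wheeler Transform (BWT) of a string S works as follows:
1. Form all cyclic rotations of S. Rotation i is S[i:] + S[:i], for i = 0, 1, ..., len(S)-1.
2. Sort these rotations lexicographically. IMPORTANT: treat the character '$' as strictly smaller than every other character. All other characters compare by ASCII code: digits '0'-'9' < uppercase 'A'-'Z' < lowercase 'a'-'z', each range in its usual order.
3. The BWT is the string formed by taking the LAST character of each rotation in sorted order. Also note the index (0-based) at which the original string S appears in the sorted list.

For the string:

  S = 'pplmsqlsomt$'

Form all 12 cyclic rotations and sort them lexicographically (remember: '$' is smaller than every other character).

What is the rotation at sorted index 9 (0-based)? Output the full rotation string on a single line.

Answer: somt$pplmsql

Derivation:
All 12 rotations (rotation i = S[i:]+S[:i]):
  rot[0] = pplmsqlsomt$
  rot[1] = plmsqlsomt$p
  rot[2] = lmsqlsomt$pp
  rot[3] = msqlsomt$ppl
  rot[4] = sqlsomt$pplm
  rot[5] = qlsomt$pplms
  rot[6] = lsomt$pplmsq
  rot[7] = somt$pplmsql
  rot[8] = omt$pplmsqls
  rot[9] = mt$pplmsqlso
  rot[10] = t$pplmsqlsom
  rot[11] = $pplmsqlsomt
Sorted (with $ < everything):
  sorted[0] = $pplmsqlsomt
  sorted[1] = lmsqlsomt$pp
  sorted[2] = lsomt$pplmsq
  sorted[3] = msqlsomt$ppl
  sorted[4] = mt$pplmsqlso
  sorted[5] = omt$pplmsqls
  sorted[6] = plmsqlsomt$p
  sorted[7] = pplmsqlsomt$
  sorted[8] = qlsomt$pplms
  sorted[9] = somt$pplmsql
  sorted[10] = sqlsomt$pplm
  sorted[11] = t$pplmsqlsom
sorted[9] = somt$pplmsql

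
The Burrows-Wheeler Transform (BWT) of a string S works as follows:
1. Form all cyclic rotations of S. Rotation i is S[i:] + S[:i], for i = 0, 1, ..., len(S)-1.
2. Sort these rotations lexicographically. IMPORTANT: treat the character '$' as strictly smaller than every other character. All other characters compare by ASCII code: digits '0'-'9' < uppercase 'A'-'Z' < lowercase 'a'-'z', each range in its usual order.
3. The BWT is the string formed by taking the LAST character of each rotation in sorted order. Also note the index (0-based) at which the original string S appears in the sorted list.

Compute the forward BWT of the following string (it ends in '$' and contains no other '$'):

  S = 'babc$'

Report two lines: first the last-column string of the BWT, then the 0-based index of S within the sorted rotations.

Answer: cb$ab
2

Derivation:
All 5 rotations (rotation i = S[i:]+S[:i]):
  rot[0] = babc$
  rot[1] = abc$b
  rot[2] = bc$ba
  rot[3] = c$bab
  rot[4] = $babc
Sorted (with $ < everything):
  sorted[0] = $babc  (last char: 'c')
  sorted[1] = abc$b  (last char: 'b')
  sorted[2] = babc$  (last char: '$')
  sorted[3] = bc$ba  (last char: 'a')
  sorted[4] = c$bab  (last char: 'b')
Last column: cb$ab
Original string S is at sorted index 2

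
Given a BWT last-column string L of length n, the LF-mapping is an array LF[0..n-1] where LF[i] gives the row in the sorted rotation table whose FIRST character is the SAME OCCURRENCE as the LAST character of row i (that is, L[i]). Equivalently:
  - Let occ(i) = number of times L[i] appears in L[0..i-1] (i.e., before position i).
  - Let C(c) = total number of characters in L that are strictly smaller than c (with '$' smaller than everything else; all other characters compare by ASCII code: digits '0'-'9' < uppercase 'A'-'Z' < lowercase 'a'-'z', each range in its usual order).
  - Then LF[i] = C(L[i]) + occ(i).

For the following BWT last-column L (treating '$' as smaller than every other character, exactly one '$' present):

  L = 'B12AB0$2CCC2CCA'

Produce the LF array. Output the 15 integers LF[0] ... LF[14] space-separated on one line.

Char counts: '$':1, '0':1, '1':1, '2':3, 'A':2, 'B':2, 'C':5
C (first-col start): C('$')=0, C('0')=1, C('1')=2, C('2')=3, C('A')=6, C('B')=8, C('C')=10
L[0]='B': occ=0, LF[0]=C('B')+0=8+0=8
L[1]='1': occ=0, LF[1]=C('1')+0=2+0=2
L[2]='2': occ=0, LF[2]=C('2')+0=3+0=3
L[3]='A': occ=0, LF[3]=C('A')+0=6+0=6
L[4]='B': occ=1, LF[4]=C('B')+1=8+1=9
L[5]='0': occ=0, LF[5]=C('0')+0=1+0=1
L[6]='$': occ=0, LF[6]=C('$')+0=0+0=0
L[7]='2': occ=1, LF[7]=C('2')+1=3+1=4
L[8]='C': occ=0, LF[8]=C('C')+0=10+0=10
L[9]='C': occ=1, LF[9]=C('C')+1=10+1=11
L[10]='C': occ=2, LF[10]=C('C')+2=10+2=12
L[11]='2': occ=2, LF[11]=C('2')+2=3+2=5
L[12]='C': occ=3, LF[12]=C('C')+3=10+3=13
L[13]='C': occ=4, LF[13]=C('C')+4=10+4=14
L[14]='A': occ=1, LF[14]=C('A')+1=6+1=7

Answer: 8 2 3 6 9 1 0 4 10 11 12 5 13 14 7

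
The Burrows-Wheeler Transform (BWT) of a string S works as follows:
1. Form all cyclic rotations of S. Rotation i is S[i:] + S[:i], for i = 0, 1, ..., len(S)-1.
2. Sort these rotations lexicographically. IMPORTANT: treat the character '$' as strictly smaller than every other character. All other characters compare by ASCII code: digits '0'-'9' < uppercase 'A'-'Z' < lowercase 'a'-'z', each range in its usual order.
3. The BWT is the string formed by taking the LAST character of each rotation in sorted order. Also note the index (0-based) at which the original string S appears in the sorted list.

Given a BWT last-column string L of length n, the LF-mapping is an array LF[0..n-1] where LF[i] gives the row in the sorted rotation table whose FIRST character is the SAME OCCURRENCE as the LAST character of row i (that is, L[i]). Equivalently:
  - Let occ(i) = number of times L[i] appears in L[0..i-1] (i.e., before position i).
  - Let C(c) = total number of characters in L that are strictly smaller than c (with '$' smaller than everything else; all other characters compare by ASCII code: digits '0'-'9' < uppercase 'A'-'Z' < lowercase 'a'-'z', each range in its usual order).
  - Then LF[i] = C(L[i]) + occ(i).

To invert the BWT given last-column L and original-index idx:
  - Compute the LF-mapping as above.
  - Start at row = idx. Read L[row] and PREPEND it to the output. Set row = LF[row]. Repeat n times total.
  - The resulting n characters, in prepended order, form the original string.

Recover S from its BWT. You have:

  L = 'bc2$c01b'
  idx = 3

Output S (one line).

Answer: 21c0bcb$

Derivation:
LF mapping: 4 6 3 0 7 1 2 5
Walk LF starting at row 3, prepending L[row]:
  step 1: row=3, L[3]='$', prepend. Next row=LF[3]=0
  step 2: row=0, L[0]='b', prepend. Next row=LF[0]=4
  step 3: row=4, L[4]='c', prepend. Next row=LF[4]=7
  step 4: row=7, L[7]='b', prepend. Next row=LF[7]=5
  step 5: row=5, L[5]='0', prepend. Next row=LF[5]=1
  step 6: row=1, L[1]='c', prepend. Next row=LF[1]=6
  step 7: row=6, L[6]='1', prepend. Next row=LF[6]=2
  step 8: row=2, L[2]='2', prepend. Next row=LF[2]=3
Reversed output: 21c0bcb$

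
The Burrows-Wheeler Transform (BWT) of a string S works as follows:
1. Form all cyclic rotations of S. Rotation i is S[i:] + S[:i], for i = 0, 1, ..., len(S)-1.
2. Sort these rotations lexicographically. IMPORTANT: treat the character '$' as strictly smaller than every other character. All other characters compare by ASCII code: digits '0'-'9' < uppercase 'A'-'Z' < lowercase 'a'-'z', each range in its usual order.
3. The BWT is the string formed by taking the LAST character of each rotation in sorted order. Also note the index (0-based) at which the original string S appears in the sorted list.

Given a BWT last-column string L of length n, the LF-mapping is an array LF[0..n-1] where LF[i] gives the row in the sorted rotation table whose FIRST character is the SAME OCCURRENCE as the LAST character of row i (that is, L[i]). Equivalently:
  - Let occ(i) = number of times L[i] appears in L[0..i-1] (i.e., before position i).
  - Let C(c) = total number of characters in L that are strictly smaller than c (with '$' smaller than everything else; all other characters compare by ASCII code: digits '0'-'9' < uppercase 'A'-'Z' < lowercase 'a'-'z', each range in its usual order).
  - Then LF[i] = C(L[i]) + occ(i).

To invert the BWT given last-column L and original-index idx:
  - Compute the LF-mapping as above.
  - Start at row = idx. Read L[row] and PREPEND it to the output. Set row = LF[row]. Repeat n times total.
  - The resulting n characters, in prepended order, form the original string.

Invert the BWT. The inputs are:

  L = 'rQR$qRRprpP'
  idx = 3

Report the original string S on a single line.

LF mapping: 9 2 3 0 8 4 5 6 10 7 1
Walk LF starting at row 3, prepending L[row]:
  step 1: row=3, L[3]='$', prepend. Next row=LF[3]=0
  step 2: row=0, L[0]='r', prepend. Next row=LF[0]=9
  step 3: row=9, L[9]='p', prepend. Next row=LF[9]=7
  step 4: row=7, L[7]='p', prepend. Next row=LF[7]=6
  step 5: row=6, L[6]='R', prepend. Next row=LF[6]=5
  step 6: row=5, L[5]='R', prepend. Next row=LF[5]=4
  step 7: row=4, L[4]='q', prepend. Next row=LF[4]=8
  step 8: row=8, L[8]='r', prepend. Next row=LF[8]=10
  step 9: row=10, L[10]='P', prepend. Next row=LF[10]=1
  step 10: row=1, L[1]='Q', prepend. Next row=LF[1]=2
  step 11: row=2, L[2]='R', prepend. Next row=LF[2]=3
Reversed output: RQPrqRRppr$

Answer: RQPrqRRppr$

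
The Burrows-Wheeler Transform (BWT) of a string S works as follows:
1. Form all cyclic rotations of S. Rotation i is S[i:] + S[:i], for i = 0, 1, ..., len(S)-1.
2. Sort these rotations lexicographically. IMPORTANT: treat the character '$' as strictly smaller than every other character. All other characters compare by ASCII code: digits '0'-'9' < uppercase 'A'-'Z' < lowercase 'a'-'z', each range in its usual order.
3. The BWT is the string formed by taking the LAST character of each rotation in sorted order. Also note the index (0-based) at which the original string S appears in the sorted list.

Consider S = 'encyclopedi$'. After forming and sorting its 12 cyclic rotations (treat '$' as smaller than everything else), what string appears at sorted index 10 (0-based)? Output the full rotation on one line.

All 12 rotations (rotation i = S[i:]+S[:i]):
  rot[0] = encyclopedi$
  rot[1] = ncyclopedi$e
  rot[2] = cyclopedi$en
  rot[3] = yclopedi$enc
  rot[4] = clopedi$ency
  rot[5] = lopedi$encyc
  rot[6] = opedi$encycl
  rot[7] = pedi$encyclo
  rot[8] = edi$encyclop
  rot[9] = di$encyclope
  rot[10] = i$encycloped
  rot[11] = $encyclopedi
Sorted (with $ < everything):
  sorted[0] = $encyclopedi
  sorted[1] = clopedi$ency
  sorted[2] = cyclopedi$en
  sorted[3] = di$encyclope
  sorted[4] = edi$encyclop
  sorted[5] = encyclopedi$
  sorted[6] = i$encycloped
  sorted[7] = lopedi$encyc
  sorted[8] = ncyclopedi$e
  sorted[9] = opedi$encycl
  sorted[10] = pedi$encyclo
  sorted[11] = yclopedi$enc
sorted[10] = pedi$encyclo

Answer: pedi$encyclo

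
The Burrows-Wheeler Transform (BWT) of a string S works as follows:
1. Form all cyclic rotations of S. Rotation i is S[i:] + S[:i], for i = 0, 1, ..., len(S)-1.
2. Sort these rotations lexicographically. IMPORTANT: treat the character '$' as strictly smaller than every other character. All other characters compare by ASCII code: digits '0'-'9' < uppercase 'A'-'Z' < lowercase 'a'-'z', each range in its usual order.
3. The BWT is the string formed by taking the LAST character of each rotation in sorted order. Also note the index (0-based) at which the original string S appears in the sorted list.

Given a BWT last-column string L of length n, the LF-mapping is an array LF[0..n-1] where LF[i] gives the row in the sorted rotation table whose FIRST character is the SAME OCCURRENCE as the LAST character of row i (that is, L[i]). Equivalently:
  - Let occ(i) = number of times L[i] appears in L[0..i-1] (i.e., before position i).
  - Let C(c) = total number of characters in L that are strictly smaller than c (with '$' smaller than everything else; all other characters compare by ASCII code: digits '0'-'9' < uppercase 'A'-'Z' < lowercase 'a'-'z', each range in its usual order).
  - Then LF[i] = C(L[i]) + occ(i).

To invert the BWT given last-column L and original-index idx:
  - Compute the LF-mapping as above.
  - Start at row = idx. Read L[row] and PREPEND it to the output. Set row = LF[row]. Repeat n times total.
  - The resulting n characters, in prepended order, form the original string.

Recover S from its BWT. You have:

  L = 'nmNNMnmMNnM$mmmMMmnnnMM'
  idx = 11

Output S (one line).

Answer: mMMmmmmMnnNMNNMMnnnMmn$

Derivation:
LF mapping: 17 11 8 9 1 18 12 2 10 19 3 0 13 14 15 4 5 16 20 21 22 6 7
Walk LF starting at row 11, prepending L[row]:
  step 1: row=11, L[11]='$', prepend. Next row=LF[11]=0
  step 2: row=0, L[0]='n', prepend. Next row=LF[0]=17
  step 3: row=17, L[17]='m', prepend. Next row=LF[17]=16
  step 4: row=16, L[16]='M', prepend. Next row=LF[16]=5
  step 5: row=5, L[5]='n', prepend. Next row=LF[5]=18
  step 6: row=18, L[18]='n', prepend. Next row=LF[18]=20
  step 7: row=20, L[20]='n', prepend. Next row=LF[20]=22
  step 8: row=22, L[22]='M', prepend. Next row=LF[22]=7
  step 9: row=7, L[7]='M', prepend. Next row=LF[7]=2
  step 10: row=2, L[2]='N', prepend. Next row=LF[2]=8
  step 11: row=8, L[8]='N', prepend. Next row=LF[8]=10
  step 12: row=10, L[10]='M', prepend. Next row=LF[10]=3
  step 13: row=3, L[3]='N', prepend. Next row=LF[3]=9
  step 14: row=9, L[9]='n', prepend. Next row=LF[9]=19
  step 15: row=19, L[19]='n', prepend. Next row=LF[19]=21
  step 16: row=21, L[21]='M', prepend. Next row=LF[21]=6
  step 17: row=6, L[6]='m', prepend. Next row=LF[6]=12
  step 18: row=12, L[12]='m', prepend. Next row=LF[12]=13
  step 19: row=13, L[13]='m', prepend. Next row=LF[13]=14
  step 20: row=14, L[14]='m', prepend. Next row=LF[14]=15
  step 21: row=15, L[15]='M', prepend. Next row=LF[15]=4
  step 22: row=4, L[4]='M', prepend. Next row=LF[4]=1
  step 23: row=1, L[1]='m', prepend. Next row=LF[1]=11
Reversed output: mMMmmmmMnnNMNNMMnnnMmn$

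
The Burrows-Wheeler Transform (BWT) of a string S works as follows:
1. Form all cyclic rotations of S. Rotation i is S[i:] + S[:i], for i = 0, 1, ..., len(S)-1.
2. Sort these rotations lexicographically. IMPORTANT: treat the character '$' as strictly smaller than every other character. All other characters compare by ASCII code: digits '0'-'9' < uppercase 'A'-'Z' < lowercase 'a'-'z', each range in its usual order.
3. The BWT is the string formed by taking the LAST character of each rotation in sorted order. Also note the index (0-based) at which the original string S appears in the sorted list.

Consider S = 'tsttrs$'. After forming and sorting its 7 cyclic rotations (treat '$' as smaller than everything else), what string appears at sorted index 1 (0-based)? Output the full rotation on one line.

Answer: rs$tstt

Derivation:
All 7 rotations (rotation i = S[i:]+S[:i]):
  rot[0] = tsttrs$
  rot[1] = sttrs$t
  rot[2] = ttrs$ts
  rot[3] = trs$tst
  rot[4] = rs$tstt
  rot[5] = s$tsttr
  rot[6] = $tsttrs
Sorted (with $ < everything):
  sorted[0] = $tsttrs
  sorted[1] = rs$tstt
  sorted[2] = s$tsttr
  sorted[3] = sttrs$t
  sorted[4] = trs$tst
  sorted[5] = tsttrs$
  sorted[6] = ttrs$ts
sorted[1] = rs$tstt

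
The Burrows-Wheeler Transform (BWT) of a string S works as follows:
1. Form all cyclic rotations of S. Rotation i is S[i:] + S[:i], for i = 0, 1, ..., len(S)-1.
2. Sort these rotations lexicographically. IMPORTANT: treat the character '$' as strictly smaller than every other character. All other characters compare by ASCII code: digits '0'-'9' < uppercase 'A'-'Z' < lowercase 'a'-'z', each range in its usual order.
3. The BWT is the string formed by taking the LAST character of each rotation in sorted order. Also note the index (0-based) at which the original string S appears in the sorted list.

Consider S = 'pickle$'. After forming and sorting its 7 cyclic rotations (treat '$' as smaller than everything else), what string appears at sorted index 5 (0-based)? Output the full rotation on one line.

All 7 rotations (rotation i = S[i:]+S[:i]):
  rot[0] = pickle$
  rot[1] = ickle$p
  rot[2] = ckle$pi
  rot[3] = kle$pic
  rot[4] = le$pick
  rot[5] = e$pickl
  rot[6] = $pickle
Sorted (with $ < everything):
  sorted[0] = $pickle
  sorted[1] = ckle$pi
  sorted[2] = e$pickl
  sorted[3] = ickle$p
  sorted[4] = kle$pic
  sorted[5] = le$pick
  sorted[6] = pickle$
sorted[5] = le$pick

Answer: le$pick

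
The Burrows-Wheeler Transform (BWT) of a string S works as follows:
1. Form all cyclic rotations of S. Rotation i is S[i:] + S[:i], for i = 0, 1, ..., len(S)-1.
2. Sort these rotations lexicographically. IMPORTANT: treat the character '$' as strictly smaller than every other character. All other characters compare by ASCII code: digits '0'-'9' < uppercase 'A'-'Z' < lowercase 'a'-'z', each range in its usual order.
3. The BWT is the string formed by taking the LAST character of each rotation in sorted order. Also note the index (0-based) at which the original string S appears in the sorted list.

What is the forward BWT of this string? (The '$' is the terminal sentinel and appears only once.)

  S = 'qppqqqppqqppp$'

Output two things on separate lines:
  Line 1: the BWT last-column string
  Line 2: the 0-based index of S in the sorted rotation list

All 14 rotations (rotation i = S[i:]+S[:i]):
  rot[0] = qppqqqppqqppp$
  rot[1] = ppqqqppqqppp$q
  rot[2] = pqqqppqqppp$qp
  rot[3] = qqqppqqppp$qpp
  rot[4] = qqppqqppp$qppq
  rot[5] = qppqqppp$qppqq
  rot[6] = ppqqppp$qppqqq
  rot[7] = pqqppp$qppqqqp
  rot[8] = qqppp$qppqqqpp
  rot[9] = qppp$qppqqqppq
  rot[10] = ppp$qppqqqppqq
  rot[11] = pp$qppqqqppqqp
  rot[12] = p$qppqqqppqqpp
  rot[13] = $qppqqqppqqppp
Sorted (with $ < everything):
  sorted[0] = $qppqqqppqqppp  (last char: 'p')
  sorted[1] = p$qppqqqppqqpp  (last char: 'p')
  sorted[2] = pp$qppqqqppqqp  (last char: 'p')
  sorted[3] = ppp$qppqqqppqq  (last char: 'q')
  sorted[4] = ppqqppp$qppqqq  (last char: 'q')
  sorted[5] = ppqqqppqqppp$q  (last char: 'q')
  sorted[6] = pqqppp$qppqqqp  (last char: 'p')
  sorted[7] = pqqqppqqppp$qp  (last char: 'p')
  sorted[8] = qppp$qppqqqppq  (last char: 'q')
  sorted[9] = qppqqppp$qppqq  (last char: 'q')
  sorted[10] = qppqqqppqqppp$  (last char: '$')
  sorted[11] = qqppp$qppqqqpp  (last char: 'p')
  sorted[12] = qqppqqppp$qppq  (last char: 'q')
  sorted[13] = qqqppqqppp$qpp  (last char: 'p')
Last column: pppqqqppqq$pqp
Original string S is at sorted index 10

Answer: pppqqqppqq$pqp
10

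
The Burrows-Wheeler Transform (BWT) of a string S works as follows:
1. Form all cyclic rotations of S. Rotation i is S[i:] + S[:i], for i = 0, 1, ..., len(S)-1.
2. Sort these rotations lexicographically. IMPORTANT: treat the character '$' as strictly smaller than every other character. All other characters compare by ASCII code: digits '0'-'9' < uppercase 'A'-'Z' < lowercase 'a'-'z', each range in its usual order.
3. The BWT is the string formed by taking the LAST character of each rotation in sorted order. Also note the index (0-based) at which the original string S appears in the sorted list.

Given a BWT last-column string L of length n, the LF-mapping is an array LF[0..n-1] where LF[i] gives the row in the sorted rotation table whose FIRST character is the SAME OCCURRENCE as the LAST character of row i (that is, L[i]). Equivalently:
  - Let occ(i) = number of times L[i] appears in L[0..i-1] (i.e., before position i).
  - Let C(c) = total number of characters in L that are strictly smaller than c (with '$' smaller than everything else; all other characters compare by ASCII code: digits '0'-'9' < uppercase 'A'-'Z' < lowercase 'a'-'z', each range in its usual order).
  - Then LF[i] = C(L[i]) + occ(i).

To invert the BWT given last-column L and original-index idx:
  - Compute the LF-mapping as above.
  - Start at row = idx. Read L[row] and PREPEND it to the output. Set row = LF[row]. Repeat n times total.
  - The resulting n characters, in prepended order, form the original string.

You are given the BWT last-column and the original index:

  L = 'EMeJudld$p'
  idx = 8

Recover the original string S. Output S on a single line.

LF mapping: 1 3 6 2 9 4 7 5 0 8
Walk LF starting at row 8, prepending L[row]:
  step 1: row=8, L[8]='$', prepend. Next row=LF[8]=0
  step 2: row=0, L[0]='E', prepend. Next row=LF[0]=1
  step 3: row=1, L[1]='M', prepend. Next row=LF[1]=3
  step 4: row=3, L[3]='J', prepend. Next row=LF[3]=2
  step 5: row=2, L[2]='e', prepend. Next row=LF[2]=6
  step 6: row=6, L[6]='l', prepend. Next row=LF[6]=7
  step 7: row=7, L[7]='d', prepend. Next row=LF[7]=5
  step 8: row=5, L[5]='d', prepend. Next row=LF[5]=4
  step 9: row=4, L[4]='u', prepend. Next row=LF[4]=9
  step 10: row=9, L[9]='p', prepend. Next row=LF[9]=8
Reversed output: puddleJME$

Answer: puddleJME$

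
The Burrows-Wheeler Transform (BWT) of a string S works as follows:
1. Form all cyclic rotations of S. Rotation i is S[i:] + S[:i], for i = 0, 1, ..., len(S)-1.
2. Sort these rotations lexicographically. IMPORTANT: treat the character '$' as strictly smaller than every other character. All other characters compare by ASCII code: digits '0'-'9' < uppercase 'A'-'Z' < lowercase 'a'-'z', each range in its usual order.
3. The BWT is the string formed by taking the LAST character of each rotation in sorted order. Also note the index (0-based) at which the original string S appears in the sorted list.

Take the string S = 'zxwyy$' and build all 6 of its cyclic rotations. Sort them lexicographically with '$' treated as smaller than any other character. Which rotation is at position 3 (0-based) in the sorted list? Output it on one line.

Answer: y$zxwy

Derivation:
All 6 rotations (rotation i = S[i:]+S[:i]):
  rot[0] = zxwyy$
  rot[1] = xwyy$z
  rot[2] = wyy$zx
  rot[3] = yy$zxw
  rot[4] = y$zxwy
  rot[5] = $zxwyy
Sorted (with $ < everything):
  sorted[0] = $zxwyy
  sorted[1] = wyy$zx
  sorted[2] = xwyy$z
  sorted[3] = y$zxwy
  sorted[4] = yy$zxw
  sorted[5] = zxwyy$
sorted[3] = y$zxwy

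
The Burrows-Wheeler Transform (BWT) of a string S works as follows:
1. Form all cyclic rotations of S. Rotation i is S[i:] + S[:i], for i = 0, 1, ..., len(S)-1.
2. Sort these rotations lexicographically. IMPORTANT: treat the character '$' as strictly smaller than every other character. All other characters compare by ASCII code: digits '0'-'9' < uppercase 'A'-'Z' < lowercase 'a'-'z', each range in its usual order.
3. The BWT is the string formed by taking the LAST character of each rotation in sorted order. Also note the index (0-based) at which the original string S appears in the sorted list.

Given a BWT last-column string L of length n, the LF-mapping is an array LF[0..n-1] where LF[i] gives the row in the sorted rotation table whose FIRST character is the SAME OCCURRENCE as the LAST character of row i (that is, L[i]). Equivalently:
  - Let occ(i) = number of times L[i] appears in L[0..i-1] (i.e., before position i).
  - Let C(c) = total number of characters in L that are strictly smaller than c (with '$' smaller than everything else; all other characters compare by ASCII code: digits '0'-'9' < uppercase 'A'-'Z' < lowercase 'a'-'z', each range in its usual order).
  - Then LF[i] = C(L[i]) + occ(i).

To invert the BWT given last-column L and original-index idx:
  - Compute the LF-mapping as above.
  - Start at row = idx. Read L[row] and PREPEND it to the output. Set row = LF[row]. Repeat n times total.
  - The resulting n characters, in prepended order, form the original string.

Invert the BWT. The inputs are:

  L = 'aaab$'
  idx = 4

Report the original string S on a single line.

Answer: baaa$

Derivation:
LF mapping: 1 2 3 4 0
Walk LF starting at row 4, prepending L[row]:
  step 1: row=4, L[4]='$', prepend. Next row=LF[4]=0
  step 2: row=0, L[0]='a', prepend. Next row=LF[0]=1
  step 3: row=1, L[1]='a', prepend. Next row=LF[1]=2
  step 4: row=2, L[2]='a', prepend. Next row=LF[2]=3
  step 5: row=3, L[3]='b', prepend. Next row=LF[3]=4
Reversed output: baaa$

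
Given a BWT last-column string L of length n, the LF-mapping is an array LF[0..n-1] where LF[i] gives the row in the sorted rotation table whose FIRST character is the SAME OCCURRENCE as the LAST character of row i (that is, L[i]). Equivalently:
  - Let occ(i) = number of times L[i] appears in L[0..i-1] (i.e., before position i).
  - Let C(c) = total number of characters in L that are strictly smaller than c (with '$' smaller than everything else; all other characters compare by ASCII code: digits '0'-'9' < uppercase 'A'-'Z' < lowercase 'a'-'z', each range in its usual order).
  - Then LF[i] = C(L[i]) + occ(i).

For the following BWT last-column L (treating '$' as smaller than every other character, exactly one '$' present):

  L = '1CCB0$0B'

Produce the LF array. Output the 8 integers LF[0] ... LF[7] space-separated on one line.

Char counts: '$':1, '0':2, '1':1, 'B':2, 'C':2
C (first-col start): C('$')=0, C('0')=1, C('1')=3, C('B')=4, C('C')=6
L[0]='1': occ=0, LF[0]=C('1')+0=3+0=3
L[1]='C': occ=0, LF[1]=C('C')+0=6+0=6
L[2]='C': occ=1, LF[2]=C('C')+1=6+1=7
L[3]='B': occ=0, LF[3]=C('B')+0=4+0=4
L[4]='0': occ=0, LF[4]=C('0')+0=1+0=1
L[5]='$': occ=0, LF[5]=C('$')+0=0+0=0
L[6]='0': occ=1, LF[6]=C('0')+1=1+1=2
L[7]='B': occ=1, LF[7]=C('B')+1=4+1=5

Answer: 3 6 7 4 1 0 2 5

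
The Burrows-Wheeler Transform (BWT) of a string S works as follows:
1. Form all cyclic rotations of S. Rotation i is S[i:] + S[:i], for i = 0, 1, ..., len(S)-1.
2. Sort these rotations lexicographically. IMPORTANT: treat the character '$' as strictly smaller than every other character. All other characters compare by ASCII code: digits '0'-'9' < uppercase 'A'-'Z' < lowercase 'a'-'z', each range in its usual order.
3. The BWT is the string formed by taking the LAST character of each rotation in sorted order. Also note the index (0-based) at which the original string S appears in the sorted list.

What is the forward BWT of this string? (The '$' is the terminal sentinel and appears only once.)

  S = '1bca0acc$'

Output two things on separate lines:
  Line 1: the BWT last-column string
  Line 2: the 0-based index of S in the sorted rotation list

Answer: ca$c01cba
2

Derivation:
All 9 rotations (rotation i = S[i:]+S[:i]):
  rot[0] = 1bca0acc$
  rot[1] = bca0acc$1
  rot[2] = ca0acc$1b
  rot[3] = a0acc$1bc
  rot[4] = 0acc$1bca
  rot[5] = acc$1bca0
  rot[6] = cc$1bca0a
  rot[7] = c$1bca0ac
  rot[8] = $1bca0acc
Sorted (with $ < everything):
  sorted[0] = $1bca0acc  (last char: 'c')
  sorted[1] = 0acc$1bca  (last char: 'a')
  sorted[2] = 1bca0acc$  (last char: '$')
  sorted[3] = a0acc$1bc  (last char: 'c')
  sorted[4] = acc$1bca0  (last char: '0')
  sorted[5] = bca0acc$1  (last char: '1')
  sorted[6] = c$1bca0ac  (last char: 'c')
  sorted[7] = ca0acc$1b  (last char: 'b')
  sorted[8] = cc$1bca0a  (last char: 'a')
Last column: ca$c01cba
Original string S is at sorted index 2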